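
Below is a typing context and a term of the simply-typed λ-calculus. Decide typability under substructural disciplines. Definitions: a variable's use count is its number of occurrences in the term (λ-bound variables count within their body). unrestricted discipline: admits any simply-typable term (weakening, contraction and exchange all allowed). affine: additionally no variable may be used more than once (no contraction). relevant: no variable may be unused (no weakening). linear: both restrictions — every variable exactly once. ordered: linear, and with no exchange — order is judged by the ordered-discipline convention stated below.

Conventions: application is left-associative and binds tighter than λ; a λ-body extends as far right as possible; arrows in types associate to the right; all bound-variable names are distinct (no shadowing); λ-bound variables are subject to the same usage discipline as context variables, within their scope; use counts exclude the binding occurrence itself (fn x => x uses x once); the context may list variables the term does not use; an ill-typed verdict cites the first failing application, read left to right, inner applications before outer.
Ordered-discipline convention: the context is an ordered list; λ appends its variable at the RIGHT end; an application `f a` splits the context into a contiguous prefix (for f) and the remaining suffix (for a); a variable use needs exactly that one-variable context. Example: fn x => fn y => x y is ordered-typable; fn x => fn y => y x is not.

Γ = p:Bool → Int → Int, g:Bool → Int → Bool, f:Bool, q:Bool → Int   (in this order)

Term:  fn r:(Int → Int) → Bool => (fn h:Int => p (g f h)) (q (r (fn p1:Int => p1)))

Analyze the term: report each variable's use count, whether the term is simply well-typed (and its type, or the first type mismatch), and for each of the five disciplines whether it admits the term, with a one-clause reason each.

use counts: p=1; g=1; f=1; q=1; r (λ-bound)=1; h (λ-bound)=1; p1 (λ-bound)=1
use order (left to right): p, g, f, h, q, r, p1
typing: well-typed — term : ((Int → Int) → Bool) → Int → Int
ordered: ✓ — p, g, f, q, r, h, p1 once each; derivable with no W/C/E
linear: ✓ — p, g, f, q, r, h, p1: one use apiece
affine: ✓ — none of p, g, f, q, r, h, p1 used more than once
relevant: ✓ — none of p, g, f, q, r, h, p1 goes unused
unrestricted: ✓ — typability at ((Int → Int) → Bool) → Int → Int is all that's needed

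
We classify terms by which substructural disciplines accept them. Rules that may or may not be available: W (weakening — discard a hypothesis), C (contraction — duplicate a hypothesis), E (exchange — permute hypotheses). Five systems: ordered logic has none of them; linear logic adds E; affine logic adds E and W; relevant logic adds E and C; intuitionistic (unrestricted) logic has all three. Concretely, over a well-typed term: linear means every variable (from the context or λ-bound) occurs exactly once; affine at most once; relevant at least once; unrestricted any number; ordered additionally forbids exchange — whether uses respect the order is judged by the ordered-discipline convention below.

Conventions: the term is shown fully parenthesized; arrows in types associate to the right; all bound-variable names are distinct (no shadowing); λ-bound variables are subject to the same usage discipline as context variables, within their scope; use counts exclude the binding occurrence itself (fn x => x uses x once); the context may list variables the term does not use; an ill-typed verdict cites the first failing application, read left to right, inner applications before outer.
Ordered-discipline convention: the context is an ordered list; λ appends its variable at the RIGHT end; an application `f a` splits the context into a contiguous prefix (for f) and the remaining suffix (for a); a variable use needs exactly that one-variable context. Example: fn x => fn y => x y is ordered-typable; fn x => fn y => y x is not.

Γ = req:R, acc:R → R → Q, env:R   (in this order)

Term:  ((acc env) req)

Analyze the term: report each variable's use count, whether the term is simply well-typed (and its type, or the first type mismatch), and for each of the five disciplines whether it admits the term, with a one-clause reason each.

usage: req: 1, acc: 1, env: 1
use order (left to right): acc, env, req
typing: well-typed at Q
ordered: ✗ — no contiguous prefix/suffix split fits acc, env, req
linear: ✓ — exactly-once usage across req, acc, env
affine: ✓ — none of req, acc, env used more than once
relevant: ✓ — req, acc, env: all used, weakening unneeded
unrestricted: ✓ — type-checks (Q) and nothing is barred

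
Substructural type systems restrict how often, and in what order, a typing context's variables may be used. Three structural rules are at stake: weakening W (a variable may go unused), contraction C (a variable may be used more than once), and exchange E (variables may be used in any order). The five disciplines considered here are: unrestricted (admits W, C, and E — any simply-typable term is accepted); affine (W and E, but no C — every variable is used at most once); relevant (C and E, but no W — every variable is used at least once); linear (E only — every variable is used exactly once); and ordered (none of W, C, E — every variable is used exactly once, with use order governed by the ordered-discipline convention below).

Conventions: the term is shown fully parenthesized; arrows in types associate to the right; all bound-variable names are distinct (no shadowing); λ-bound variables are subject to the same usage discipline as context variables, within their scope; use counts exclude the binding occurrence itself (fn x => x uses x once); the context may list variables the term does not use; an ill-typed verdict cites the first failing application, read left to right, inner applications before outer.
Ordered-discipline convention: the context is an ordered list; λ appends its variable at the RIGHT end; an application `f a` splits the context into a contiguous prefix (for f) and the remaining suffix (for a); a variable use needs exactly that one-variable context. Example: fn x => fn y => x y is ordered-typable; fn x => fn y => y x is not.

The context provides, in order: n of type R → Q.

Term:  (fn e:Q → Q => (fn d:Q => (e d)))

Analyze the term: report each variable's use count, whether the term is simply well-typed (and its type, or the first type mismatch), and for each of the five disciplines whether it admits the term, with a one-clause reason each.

use counts: n ×0; e [bound] ×1; d [bound] ×1
left-to-right use order: e, d
typing: well-typed at (Q → Q) → Q → Q
ordered: ✗, unused: n — weakening required
linear: ✗, unused: n — weakening required
affine: ✓, no duplicate uses among n, e, d
relevant: ✗, unused: n — weakening required
unrestricted: ✓, typability at (Q → Q) → Q → Q is all that's needed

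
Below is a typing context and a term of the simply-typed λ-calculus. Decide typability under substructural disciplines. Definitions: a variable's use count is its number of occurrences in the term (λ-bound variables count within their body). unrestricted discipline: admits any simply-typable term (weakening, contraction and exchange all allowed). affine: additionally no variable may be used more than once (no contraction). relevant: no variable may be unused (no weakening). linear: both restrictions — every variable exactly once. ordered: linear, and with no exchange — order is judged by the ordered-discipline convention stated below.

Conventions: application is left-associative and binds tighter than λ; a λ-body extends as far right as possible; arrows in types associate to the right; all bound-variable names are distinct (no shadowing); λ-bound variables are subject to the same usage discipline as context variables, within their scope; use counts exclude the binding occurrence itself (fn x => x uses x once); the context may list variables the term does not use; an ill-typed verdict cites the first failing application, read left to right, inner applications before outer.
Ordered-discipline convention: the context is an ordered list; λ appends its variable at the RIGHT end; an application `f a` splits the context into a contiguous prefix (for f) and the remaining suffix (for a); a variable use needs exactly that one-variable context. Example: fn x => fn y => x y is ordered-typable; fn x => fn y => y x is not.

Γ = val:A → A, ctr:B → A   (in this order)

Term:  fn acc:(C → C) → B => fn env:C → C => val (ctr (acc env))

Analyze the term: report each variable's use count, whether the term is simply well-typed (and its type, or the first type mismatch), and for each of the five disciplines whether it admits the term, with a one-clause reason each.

use counts: val: 1; ctr: 1; acc (λ-bound): 1; env (λ-bound): 1
left-to-right use order: val, ctr, acc, env
typing: the term checks, with type ((C → C) → B) → (C → C) → A
ordered: ✓, one use each (val, ctr, acc, env); ordered split holds
linear: ✓, exactly-once usage across val, ctr, acc, env
affine: ✓, val, ctr, acc, env: no repeats, contraction unneeded
relevant: ✓, at least one use each (val, ctr, acc, env)
unrestricted: ✓, simply typable at ((C → C) → B) → (C → C) → A; W, C, E all held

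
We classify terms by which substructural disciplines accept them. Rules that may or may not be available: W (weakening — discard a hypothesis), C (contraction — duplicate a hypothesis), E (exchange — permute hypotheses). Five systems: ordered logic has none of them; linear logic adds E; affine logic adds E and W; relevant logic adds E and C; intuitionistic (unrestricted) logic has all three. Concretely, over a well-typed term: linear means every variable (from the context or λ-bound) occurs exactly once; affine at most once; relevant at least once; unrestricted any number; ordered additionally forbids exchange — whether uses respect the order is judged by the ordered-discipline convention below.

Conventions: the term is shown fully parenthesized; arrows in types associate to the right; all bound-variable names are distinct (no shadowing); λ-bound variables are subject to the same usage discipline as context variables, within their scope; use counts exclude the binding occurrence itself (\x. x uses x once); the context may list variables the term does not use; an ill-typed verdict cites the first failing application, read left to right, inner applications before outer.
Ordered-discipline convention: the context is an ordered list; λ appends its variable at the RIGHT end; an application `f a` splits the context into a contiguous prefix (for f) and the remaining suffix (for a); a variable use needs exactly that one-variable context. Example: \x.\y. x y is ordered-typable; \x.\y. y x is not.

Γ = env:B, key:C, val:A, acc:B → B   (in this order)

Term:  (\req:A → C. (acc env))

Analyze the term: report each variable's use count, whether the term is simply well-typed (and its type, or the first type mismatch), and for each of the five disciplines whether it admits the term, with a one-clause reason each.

variable uses: env ×1; key ×0; val ×0; acc ×1; req [bound] ×0
use order (left to right): acc, env
typing: the term checks, with type (A → C) → B
ordered: ✗ — key, val, req never used (weakening)
linear: ✗ — key, val, req never used (weakening)
affine: ✓ — none of env, key, val, acc, req used more than once
relevant: ✗ — key, val, req never used (weakening)
unrestricted: ✓ — well-typed at (A → C) → B; no restrictions here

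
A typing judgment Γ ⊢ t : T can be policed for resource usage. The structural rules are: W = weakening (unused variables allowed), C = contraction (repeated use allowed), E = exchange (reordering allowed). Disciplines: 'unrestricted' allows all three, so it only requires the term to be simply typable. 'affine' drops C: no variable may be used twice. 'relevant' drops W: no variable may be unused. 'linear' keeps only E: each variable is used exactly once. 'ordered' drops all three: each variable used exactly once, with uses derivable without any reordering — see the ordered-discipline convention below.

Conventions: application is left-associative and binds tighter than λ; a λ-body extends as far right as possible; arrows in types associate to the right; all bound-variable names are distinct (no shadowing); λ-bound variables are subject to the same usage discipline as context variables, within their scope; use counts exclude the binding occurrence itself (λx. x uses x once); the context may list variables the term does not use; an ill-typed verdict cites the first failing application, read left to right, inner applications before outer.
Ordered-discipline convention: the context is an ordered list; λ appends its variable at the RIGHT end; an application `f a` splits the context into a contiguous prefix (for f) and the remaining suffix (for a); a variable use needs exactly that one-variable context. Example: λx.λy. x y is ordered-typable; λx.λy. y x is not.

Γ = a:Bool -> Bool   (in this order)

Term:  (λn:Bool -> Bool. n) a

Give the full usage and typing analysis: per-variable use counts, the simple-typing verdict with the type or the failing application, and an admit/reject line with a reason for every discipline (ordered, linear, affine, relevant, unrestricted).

use counts: a=1; n (λ-bound)=1
use order (left to right): n, a
typing: ✓ — Bool -> Bool
ordered ✓ (single-use (a, n), ordered derivation ok)
linear ✓ (single use per variable (a, n))
affine ✓ (no duplicate uses among a, n)
relevant ✓ (every one of a, n appears)
unrestricted ✓ (well-typed at Bool -> Bool; no restrictions here)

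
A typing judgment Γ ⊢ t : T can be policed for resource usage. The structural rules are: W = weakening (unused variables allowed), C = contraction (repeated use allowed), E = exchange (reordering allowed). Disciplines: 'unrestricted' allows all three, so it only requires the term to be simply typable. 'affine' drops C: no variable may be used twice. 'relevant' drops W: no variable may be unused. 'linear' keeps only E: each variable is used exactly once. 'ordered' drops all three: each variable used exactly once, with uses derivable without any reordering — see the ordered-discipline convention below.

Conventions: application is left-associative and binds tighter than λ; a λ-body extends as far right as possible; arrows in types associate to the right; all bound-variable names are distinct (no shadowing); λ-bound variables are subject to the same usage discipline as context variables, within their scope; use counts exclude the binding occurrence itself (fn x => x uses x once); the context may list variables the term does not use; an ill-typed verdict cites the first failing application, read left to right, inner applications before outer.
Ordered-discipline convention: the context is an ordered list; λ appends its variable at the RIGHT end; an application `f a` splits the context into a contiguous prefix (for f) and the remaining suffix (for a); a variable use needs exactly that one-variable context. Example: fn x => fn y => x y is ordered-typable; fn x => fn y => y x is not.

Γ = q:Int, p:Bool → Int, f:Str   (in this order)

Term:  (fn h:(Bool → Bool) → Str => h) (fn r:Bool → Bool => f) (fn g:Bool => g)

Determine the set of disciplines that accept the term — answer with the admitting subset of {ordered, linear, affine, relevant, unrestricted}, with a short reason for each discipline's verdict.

admitting disciplines: affine, unrestricted
usage: q: 0×; p: 0×; f: 1×; h [bound]: 1×; r [bound]: 0×; g [bound]: 1×
order of uses: h, f, g
typing: ✓ — Str
ordered: ✗, needs weakening: q, p, r unused
linear: ✗, needs weakening: q, p, r unused
affine: ✓, none of q, p, f, h, r, g used more than once
relevant: ✗, needs weakening: q, p, r unused
unrestricted: ✓, type-checks (Str) and nothing is barred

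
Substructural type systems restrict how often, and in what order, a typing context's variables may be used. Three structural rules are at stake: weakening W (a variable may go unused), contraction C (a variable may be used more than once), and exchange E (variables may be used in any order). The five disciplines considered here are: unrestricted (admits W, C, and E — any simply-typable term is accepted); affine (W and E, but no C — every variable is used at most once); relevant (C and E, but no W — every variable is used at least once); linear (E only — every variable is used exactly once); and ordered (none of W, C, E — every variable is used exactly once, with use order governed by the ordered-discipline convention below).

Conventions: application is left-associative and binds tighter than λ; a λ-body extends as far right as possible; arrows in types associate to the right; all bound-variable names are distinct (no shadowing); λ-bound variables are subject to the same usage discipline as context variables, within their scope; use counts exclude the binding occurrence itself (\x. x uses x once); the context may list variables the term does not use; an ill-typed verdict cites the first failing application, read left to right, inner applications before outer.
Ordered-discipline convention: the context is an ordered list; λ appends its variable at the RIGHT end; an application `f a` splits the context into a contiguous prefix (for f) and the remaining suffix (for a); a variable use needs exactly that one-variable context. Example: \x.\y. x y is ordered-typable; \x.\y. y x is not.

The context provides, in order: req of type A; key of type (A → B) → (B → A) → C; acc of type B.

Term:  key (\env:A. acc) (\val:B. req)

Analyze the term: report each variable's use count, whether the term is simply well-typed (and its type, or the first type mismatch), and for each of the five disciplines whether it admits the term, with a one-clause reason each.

variable uses: req=1; key=1; acc=1; env (bound)=0; val (bound)=0
uses in reading order: key, acc, req
typing: the term checks, with type C
ordered: ✗ — env, val never used (weakening)
linear: ✗ — env, val never used (weakening)
affine: ✓ — at most one use each (req, key, acc, env, val)
relevant: ✗ — env, val never used (weakening)
unrestricted: ✓ — well-typed at C; no restrictions here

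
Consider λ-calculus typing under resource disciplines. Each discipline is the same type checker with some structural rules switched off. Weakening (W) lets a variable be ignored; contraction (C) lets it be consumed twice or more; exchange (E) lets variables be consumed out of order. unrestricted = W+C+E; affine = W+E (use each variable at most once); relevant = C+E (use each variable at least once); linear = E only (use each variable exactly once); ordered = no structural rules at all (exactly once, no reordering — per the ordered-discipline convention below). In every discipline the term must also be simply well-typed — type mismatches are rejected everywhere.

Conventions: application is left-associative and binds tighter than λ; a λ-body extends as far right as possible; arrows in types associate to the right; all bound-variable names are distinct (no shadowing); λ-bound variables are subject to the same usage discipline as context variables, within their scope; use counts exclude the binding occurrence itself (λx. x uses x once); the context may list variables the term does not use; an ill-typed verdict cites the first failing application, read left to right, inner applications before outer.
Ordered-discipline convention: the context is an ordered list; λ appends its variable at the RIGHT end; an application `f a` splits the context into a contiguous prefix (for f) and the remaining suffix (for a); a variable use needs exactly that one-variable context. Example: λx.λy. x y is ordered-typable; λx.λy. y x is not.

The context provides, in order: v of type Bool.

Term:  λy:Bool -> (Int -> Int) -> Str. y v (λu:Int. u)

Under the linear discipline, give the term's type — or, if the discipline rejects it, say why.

term : (Bool -> (Int -> Int) -> Str) -> Str
counts: v: 1×, y (λ-bound): 1×, u (λ-bound): 1×
order of uses: y, v, u
typing: ✓ — (Bool -> (Int -> Int) -> Str) -> Str
all disciplines: ordered ✗ · linear ✓ · affine ✓ · relevant ✓ · unrestricted ✓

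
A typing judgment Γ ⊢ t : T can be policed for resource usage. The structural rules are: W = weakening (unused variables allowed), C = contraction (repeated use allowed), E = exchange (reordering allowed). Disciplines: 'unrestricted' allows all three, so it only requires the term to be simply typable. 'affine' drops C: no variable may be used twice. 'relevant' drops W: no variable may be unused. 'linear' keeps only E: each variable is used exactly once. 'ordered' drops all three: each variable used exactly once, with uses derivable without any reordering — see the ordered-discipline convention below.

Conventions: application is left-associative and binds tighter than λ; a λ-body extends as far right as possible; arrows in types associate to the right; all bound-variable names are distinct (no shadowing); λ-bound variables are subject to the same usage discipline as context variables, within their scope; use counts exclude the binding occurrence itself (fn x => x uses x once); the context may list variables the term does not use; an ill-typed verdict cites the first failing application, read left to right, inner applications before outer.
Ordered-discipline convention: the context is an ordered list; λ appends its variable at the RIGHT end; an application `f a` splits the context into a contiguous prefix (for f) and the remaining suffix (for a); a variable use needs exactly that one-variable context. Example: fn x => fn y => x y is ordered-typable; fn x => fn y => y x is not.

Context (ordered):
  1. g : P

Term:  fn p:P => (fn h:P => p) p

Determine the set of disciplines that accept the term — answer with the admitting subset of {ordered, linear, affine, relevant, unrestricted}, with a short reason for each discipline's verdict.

admitted by: unrestricted
counts: g ×0; p (λ-bound) ×2; h (λ-bound) ×0
uses in reading order: p, p
typing: ✓ — P -> P
ordered ✗ (p ×2 used more than once (contraction); needs weakening: g, h unused)
linear ✗ (p ×2 used more than once (contraction); needs weakening: g, h unused)
affine ✗ (p ×2 used more than once (contraction))
relevant ✗ (needs weakening: g, h unused)
unrestricted ✓ (simply typable at P -> P; W, C, E all held)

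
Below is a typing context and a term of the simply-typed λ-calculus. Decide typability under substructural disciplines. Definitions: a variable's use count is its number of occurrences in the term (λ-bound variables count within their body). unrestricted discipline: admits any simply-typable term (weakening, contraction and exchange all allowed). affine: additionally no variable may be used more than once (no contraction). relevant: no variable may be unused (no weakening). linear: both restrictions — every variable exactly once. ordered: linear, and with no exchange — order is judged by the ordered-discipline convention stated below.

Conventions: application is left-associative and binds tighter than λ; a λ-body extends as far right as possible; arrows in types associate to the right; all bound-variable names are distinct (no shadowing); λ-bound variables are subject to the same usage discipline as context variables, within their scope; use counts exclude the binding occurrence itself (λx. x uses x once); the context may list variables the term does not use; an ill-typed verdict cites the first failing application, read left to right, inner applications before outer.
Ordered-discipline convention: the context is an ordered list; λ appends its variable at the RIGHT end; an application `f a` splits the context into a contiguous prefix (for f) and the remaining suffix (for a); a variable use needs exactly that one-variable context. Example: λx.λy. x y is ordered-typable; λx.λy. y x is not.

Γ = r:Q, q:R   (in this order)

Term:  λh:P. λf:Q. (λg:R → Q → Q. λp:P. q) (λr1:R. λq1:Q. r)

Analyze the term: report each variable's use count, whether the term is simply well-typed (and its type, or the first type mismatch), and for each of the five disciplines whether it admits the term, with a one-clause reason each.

counts: r ×1, q ×1, h (λ-bound) ×0, f (λ-bound) ×0, g (λ-bound) ×0, p (λ-bound) ×0, r1 (λ-bound) ×0, q1 (λ-bound) ×0
left-to-right use order: q, r
typing: well-typed at P → Q → P → R
ordered: ✗ — h, f, g, p, r1, q1 never used (weakening)
linear: ✗ — h, f, g, p, r1, q1 never used (weakening)
affine: ✓ — at most one use each (r, q, h, f, g, p, r1, q1)
relevant: ✗ — h, f, g, p, r1, q1 never used (weakening)
unrestricted: ✓ — type-checks (P → Q → P → R) and nothing is barred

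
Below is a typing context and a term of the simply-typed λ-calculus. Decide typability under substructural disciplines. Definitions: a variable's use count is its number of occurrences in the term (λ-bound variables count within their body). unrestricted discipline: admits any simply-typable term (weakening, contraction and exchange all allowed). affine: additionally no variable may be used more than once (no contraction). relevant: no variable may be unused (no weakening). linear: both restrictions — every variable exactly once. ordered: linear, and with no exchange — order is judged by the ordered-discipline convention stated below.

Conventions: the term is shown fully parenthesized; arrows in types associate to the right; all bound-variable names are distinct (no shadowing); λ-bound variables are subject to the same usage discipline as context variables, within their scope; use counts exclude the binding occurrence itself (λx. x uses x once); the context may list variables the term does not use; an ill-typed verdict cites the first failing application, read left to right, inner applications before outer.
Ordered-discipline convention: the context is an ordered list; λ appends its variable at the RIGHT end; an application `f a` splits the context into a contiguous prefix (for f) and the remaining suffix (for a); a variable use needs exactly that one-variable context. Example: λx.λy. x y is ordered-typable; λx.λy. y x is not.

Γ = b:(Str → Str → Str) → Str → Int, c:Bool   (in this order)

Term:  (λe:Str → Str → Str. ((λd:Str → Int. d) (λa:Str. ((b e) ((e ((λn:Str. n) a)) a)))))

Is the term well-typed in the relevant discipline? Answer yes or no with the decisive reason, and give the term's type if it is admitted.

no — unused: c — weakening required
usage: b: 1×, c: 0×, e (λ-bound): 2×, d (λ-bound): 1×, a (λ-bound): 2×, n (λ-bound): 1×
use order (left to right): d, b, e, e, n, a, a
typing: well-typed at (Str → Str → Str) → Str → Int
summary: ordered ✗; linear ✗; affine ✗; relevant ✗; unrestricted ✓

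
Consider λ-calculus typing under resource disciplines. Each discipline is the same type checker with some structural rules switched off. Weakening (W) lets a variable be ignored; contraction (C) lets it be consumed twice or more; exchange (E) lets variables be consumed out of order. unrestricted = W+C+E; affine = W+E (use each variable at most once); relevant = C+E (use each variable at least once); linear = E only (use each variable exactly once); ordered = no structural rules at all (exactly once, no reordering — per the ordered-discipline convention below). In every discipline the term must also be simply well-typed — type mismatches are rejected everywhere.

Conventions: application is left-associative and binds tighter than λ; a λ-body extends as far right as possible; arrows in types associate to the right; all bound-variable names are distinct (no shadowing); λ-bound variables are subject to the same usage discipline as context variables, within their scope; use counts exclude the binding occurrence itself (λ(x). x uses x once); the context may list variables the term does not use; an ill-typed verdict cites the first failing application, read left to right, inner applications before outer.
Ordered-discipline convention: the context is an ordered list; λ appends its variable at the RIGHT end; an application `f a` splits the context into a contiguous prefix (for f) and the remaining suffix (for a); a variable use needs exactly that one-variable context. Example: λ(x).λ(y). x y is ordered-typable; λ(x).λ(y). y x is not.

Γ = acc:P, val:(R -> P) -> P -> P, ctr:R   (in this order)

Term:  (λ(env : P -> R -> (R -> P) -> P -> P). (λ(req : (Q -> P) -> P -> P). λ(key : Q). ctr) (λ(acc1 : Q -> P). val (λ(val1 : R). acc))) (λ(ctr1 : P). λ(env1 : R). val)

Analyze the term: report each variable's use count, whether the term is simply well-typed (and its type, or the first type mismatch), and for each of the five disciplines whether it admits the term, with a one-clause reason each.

use counts: acc: 1×; val: 2×; ctr: 1×; env (λ-bound): 0×; req (λ-bound): 0×; key (λ-bound): 0×; acc1 (λ-bound): 0×; val1 (λ-bound): 0×; ctr1 (λ-bound): 0×; env1 (λ-bound): 0×
use order (left to right): ctr, val, acc, val
typing: well-typed — term : Q -> R
ordered: ✗ — val ×2 used more than once (contraction); needs weakening: env, req, key, acc1, val1, ctr1, env1 unused
linear: ✗ — val ×2 used more than once (contraction); needs weakening: env, req, key, acc1, val1, ctr1, env1 unused
affine: ✗ — val ×2 used more than once (contraction)
relevant: ✗ — needs weakening: env, req, key, acc1, val1, ctr1, env1 unused
unrestricted: ✓ — well-typed at Q -> R; no restrictions here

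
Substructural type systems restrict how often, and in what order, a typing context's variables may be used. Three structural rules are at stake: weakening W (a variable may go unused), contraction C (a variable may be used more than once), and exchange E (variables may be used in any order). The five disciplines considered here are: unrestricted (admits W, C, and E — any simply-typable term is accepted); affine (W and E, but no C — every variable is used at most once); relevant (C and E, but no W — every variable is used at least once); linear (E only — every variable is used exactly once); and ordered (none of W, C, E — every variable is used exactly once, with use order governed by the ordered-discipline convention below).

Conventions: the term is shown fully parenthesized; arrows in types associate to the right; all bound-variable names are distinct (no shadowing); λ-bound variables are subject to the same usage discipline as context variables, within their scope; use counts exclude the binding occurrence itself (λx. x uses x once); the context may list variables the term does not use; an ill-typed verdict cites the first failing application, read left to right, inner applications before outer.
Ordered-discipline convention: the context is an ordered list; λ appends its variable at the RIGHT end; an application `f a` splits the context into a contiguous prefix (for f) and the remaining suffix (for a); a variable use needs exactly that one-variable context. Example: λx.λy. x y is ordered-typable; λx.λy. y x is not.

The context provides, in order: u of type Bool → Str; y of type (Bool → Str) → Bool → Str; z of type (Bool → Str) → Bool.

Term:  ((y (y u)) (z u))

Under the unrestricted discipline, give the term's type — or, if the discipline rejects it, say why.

term : Str
use counts: u ×2; y ×2; z ×1
uses in reading order: y, y, u, z, u
typing: ✓ — Str
all disciplines: ordered ✗; linear ✗; affine ✗; relevant ✓; unrestricted ✓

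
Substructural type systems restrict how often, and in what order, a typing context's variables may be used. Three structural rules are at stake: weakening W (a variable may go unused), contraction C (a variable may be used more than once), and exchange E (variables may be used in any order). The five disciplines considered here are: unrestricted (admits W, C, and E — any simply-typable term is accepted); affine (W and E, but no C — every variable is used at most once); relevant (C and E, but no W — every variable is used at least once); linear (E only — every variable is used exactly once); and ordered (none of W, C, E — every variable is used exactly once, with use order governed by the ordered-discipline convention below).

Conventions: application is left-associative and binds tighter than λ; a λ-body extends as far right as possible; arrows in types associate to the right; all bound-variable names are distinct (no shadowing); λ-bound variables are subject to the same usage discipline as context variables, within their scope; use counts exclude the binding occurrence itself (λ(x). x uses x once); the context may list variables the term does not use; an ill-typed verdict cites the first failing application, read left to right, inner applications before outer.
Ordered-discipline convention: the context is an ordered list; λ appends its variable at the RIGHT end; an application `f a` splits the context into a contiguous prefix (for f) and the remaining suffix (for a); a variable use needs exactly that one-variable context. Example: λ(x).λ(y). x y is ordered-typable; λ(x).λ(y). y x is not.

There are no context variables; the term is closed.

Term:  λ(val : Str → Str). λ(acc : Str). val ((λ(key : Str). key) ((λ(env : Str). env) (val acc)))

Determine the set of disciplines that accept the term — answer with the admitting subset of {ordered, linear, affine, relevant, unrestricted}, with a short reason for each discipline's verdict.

admitted by: relevant, unrestricted
variable uses: val [bound]: 2×, acc [bound]: 1×, key [bound]: 1×, env [bound]: 1×
uses in reading order: val, key, env, val, acc
typing: well-typed at (Str → Str) → Str → Str
ordered: ✗, val ×2 used more than once (contraction)
linear: ✗, val ×2 used more than once (contraction)
affine: ✗, val ×2 used more than once (contraction)
relevant: ✓, every one of val, acc, key, env appears
unrestricted: ✓, type-checks ((Str → Str) → Str → Str) and nothing is barred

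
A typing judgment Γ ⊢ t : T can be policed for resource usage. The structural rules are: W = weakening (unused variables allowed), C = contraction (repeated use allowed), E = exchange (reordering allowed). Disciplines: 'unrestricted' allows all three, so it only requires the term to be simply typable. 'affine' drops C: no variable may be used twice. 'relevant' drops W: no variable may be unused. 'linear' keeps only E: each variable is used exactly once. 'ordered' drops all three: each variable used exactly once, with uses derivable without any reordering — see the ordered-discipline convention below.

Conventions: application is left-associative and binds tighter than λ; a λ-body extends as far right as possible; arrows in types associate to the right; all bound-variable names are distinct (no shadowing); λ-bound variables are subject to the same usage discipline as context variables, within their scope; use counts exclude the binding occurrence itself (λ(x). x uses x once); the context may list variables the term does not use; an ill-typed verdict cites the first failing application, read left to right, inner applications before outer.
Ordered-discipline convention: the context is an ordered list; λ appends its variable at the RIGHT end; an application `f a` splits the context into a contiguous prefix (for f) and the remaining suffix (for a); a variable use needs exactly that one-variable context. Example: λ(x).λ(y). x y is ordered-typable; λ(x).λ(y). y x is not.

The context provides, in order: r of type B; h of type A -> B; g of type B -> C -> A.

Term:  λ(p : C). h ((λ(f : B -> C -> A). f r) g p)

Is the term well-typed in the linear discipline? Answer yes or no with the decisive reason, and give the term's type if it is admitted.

yes — exactly-once usage across r, h, g, p, f; term : C -> B
usage: r=1; h=1; g=1; p (bound)=1; f (bound)=1
order of uses: h, f, r, g, p
typing: well-typed at C -> B
per-discipline verdicts: ordered ✗ · linear ✓ · affine ✓ · relevant ✓ · unrestricted ✓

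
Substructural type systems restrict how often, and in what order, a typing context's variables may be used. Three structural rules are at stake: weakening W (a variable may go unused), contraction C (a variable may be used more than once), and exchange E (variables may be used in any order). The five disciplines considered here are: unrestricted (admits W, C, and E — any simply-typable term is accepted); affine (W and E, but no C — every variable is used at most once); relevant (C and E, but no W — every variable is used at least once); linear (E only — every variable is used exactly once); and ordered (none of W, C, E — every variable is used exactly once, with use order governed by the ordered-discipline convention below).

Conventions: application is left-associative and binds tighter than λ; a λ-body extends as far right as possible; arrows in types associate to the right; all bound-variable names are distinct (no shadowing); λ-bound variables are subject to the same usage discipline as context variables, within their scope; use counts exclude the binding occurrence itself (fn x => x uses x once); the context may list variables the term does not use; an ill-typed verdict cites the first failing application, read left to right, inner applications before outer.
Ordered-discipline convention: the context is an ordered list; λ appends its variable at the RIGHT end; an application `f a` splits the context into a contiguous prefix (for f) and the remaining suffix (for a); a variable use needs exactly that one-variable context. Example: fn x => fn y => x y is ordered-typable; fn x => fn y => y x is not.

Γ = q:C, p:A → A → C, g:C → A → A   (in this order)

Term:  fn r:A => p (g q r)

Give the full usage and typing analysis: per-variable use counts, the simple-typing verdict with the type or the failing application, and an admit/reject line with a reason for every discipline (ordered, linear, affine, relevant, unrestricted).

variable uses: q ×1; p ×1; g ×1; r (bound) ×1
uses in reading order: p, g, q, r
typing: ✓ — A → A → C
ordered ✗ (no contiguous prefix/suffix split fits p, g, q, r)
linear ✓ (exactly-once usage across q, p, g, r)
affine ✓ (none of q, p, g, r used more than once)
relevant ✓ (at least one use each (q, p, g, r))
unrestricted ✓ (typability at A → A → C is all that's needed)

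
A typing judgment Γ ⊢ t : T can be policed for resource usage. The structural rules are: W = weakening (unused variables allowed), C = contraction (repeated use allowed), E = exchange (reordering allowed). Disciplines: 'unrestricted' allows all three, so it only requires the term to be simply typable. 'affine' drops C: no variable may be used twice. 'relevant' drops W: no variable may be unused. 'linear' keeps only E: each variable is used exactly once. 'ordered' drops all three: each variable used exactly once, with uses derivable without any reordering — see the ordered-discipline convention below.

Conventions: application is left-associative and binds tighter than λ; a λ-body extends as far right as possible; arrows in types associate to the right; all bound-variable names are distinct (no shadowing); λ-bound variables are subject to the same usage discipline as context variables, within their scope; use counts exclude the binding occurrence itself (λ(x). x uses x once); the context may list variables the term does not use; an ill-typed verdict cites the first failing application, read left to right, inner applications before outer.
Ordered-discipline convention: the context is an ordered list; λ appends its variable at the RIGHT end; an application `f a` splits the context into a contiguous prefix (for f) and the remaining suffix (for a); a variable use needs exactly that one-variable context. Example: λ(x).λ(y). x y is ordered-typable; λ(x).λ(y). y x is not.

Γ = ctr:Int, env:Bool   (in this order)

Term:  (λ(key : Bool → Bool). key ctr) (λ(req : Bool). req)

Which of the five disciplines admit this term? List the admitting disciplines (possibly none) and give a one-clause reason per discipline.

accepted by: none
counts: ctr: 1; env: 0; key (bound): 1; req (bound): 1
order of uses: key, ctr, req
typing: ill-typed: an argument Int mismatches the expected Bool
ordered ✗ (fails simple typing)
linear ✗ (a type mismatch blocks all five)
affine ✗ (the type mismatch rejects it)
relevant ✗ (not simply typable)
unrestricted ✗ (fails simple typing)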